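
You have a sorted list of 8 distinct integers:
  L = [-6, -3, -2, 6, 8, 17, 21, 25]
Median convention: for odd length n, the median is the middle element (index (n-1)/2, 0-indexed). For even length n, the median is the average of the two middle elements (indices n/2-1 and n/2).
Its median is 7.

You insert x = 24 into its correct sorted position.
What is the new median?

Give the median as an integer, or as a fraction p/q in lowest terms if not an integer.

Answer: 8

Derivation:
Old list (sorted, length 8): [-6, -3, -2, 6, 8, 17, 21, 25]
Old median = 7
Insert x = 24
Old length even (8). Middle pair: indices 3,4 = 6,8.
New length odd (9). New median = single middle element.
x = 24: 7 elements are < x, 1 elements are > x.
New sorted list: [-6, -3, -2, 6, 8, 17, 21, 24, 25]
New median = 8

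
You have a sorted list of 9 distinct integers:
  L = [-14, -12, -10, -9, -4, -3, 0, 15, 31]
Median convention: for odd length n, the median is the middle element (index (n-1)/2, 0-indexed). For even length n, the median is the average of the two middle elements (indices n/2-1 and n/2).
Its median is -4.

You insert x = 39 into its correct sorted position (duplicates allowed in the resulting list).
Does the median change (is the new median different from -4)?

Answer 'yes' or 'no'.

Old median = -4
Insert x = 39
New median = -7/2
Changed? yes

Answer: yes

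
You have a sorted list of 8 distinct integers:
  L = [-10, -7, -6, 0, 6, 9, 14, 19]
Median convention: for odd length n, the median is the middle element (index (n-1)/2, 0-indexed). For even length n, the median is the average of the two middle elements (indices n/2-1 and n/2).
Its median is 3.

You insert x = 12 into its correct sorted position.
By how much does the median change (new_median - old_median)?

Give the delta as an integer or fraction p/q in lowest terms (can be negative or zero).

Answer: 3

Derivation:
Old median = 3
After inserting x = 12: new sorted = [-10, -7, -6, 0, 6, 9, 12, 14, 19]
New median = 6
Delta = 6 - 3 = 3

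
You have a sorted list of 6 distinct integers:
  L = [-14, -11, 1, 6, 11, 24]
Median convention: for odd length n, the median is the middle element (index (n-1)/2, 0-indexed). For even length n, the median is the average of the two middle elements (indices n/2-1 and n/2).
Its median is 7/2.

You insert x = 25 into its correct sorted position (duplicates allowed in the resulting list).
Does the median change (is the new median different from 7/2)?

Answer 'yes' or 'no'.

Answer: yes

Derivation:
Old median = 7/2
Insert x = 25
New median = 6
Changed? yes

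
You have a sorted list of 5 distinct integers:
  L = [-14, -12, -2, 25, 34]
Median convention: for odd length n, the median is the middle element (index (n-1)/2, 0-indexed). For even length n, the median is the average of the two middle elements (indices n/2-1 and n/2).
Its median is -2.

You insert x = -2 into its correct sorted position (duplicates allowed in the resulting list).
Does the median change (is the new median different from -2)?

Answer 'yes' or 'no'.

Answer: no

Derivation:
Old median = -2
Insert x = -2
New median = -2
Changed? no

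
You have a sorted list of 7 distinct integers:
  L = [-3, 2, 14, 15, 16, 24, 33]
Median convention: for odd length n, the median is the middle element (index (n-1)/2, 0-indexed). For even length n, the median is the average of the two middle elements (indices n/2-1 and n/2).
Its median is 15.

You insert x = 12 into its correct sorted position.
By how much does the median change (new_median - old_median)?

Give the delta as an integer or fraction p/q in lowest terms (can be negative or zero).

Answer: -1/2

Derivation:
Old median = 15
After inserting x = 12: new sorted = [-3, 2, 12, 14, 15, 16, 24, 33]
New median = 29/2
Delta = 29/2 - 15 = -1/2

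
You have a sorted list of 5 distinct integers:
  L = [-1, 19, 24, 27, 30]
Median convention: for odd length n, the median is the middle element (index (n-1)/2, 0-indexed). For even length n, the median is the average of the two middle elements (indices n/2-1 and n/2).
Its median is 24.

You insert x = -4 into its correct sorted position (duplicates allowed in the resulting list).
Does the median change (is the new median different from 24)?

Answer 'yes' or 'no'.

Answer: yes

Derivation:
Old median = 24
Insert x = -4
New median = 43/2
Changed? yes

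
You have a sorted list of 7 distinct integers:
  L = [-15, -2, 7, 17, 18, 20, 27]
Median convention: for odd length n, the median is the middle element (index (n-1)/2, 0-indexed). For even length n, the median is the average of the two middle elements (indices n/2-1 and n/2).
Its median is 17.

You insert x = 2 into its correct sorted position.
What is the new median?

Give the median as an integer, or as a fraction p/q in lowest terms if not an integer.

Answer: 12

Derivation:
Old list (sorted, length 7): [-15, -2, 7, 17, 18, 20, 27]
Old median = 17
Insert x = 2
Old length odd (7). Middle was index 3 = 17.
New length even (8). New median = avg of two middle elements.
x = 2: 2 elements are < x, 5 elements are > x.
New sorted list: [-15, -2, 2, 7, 17, 18, 20, 27]
New median = 12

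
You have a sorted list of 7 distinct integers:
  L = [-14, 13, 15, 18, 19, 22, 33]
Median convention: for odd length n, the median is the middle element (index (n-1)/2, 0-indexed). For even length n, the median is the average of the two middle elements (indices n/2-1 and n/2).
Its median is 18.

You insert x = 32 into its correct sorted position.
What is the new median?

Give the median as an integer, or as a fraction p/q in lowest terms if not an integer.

Answer: 37/2

Derivation:
Old list (sorted, length 7): [-14, 13, 15, 18, 19, 22, 33]
Old median = 18
Insert x = 32
Old length odd (7). Middle was index 3 = 18.
New length even (8). New median = avg of two middle elements.
x = 32: 6 elements are < x, 1 elements are > x.
New sorted list: [-14, 13, 15, 18, 19, 22, 32, 33]
New median = 37/2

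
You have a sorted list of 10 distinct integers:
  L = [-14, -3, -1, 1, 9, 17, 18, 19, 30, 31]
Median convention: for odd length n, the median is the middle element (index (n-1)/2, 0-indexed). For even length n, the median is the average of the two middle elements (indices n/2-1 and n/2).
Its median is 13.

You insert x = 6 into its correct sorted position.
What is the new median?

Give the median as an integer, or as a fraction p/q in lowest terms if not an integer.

Answer: 9

Derivation:
Old list (sorted, length 10): [-14, -3, -1, 1, 9, 17, 18, 19, 30, 31]
Old median = 13
Insert x = 6
Old length even (10). Middle pair: indices 4,5 = 9,17.
New length odd (11). New median = single middle element.
x = 6: 4 elements are < x, 6 elements are > x.
New sorted list: [-14, -3, -1, 1, 6, 9, 17, 18, 19, 30, 31]
New median = 9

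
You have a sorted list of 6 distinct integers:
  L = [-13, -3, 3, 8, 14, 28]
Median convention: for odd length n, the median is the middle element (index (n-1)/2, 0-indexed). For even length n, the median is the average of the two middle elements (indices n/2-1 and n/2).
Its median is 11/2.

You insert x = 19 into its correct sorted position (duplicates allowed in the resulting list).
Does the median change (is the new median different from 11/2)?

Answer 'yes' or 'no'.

Old median = 11/2
Insert x = 19
New median = 8
Changed? yes

Answer: yes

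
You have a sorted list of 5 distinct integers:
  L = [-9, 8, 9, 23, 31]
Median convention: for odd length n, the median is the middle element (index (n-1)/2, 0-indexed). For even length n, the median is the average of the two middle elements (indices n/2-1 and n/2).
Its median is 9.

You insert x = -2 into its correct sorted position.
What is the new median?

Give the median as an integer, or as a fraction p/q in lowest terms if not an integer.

Old list (sorted, length 5): [-9, 8, 9, 23, 31]
Old median = 9
Insert x = -2
Old length odd (5). Middle was index 2 = 9.
New length even (6). New median = avg of two middle elements.
x = -2: 1 elements are < x, 4 elements are > x.
New sorted list: [-9, -2, 8, 9, 23, 31]
New median = 17/2

Answer: 17/2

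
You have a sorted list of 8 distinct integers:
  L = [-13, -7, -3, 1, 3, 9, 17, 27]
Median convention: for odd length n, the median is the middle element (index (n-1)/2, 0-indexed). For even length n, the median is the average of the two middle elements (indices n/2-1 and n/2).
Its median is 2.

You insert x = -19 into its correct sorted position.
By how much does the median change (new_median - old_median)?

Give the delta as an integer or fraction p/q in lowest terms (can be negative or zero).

Old median = 2
After inserting x = -19: new sorted = [-19, -13, -7, -3, 1, 3, 9, 17, 27]
New median = 1
Delta = 1 - 2 = -1

Answer: -1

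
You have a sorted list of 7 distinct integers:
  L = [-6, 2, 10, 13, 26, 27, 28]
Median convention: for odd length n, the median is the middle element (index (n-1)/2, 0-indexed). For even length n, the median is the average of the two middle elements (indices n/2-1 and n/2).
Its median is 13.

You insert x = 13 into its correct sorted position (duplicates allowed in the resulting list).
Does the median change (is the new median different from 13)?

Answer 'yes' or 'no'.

Answer: no

Derivation:
Old median = 13
Insert x = 13
New median = 13
Changed? no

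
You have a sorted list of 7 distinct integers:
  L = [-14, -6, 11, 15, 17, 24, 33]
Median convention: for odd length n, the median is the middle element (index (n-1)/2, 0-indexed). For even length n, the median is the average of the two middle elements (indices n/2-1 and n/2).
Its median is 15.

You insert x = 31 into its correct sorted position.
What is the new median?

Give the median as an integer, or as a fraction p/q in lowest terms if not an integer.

Old list (sorted, length 7): [-14, -6, 11, 15, 17, 24, 33]
Old median = 15
Insert x = 31
Old length odd (7). Middle was index 3 = 15.
New length even (8). New median = avg of two middle elements.
x = 31: 6 elements are < x, 1 elements are > x.
New sorted list: [-14, -6, 11, 15, 17, 24, 31, 33]
New median = 16

Answer: 16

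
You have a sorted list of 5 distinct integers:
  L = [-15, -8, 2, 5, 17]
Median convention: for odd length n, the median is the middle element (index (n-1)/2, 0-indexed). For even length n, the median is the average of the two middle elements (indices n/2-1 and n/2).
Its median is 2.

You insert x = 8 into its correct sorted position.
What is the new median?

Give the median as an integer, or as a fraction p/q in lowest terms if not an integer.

Answer: 7/2

Derivation:
Old list (sorted, length 5): [-15, -8, 2, 5, 17]
Old median = 2
Insert x = 8
Old length odd (5). Middle was index 2 = 2.
New length even (6). New median = avg of two middle elements.
x = 8: 4 elements are < x, 1 elements are > x.
New sorted list: [-15, -8, 2, 5, 8, 17]
New median = 7/2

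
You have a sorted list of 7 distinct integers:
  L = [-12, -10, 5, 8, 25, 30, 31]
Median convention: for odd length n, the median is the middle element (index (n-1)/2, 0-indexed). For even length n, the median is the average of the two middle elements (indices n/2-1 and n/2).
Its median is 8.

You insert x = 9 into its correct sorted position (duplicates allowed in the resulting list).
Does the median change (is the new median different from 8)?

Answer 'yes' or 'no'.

Answer: yes

Derivation:
Old median = 8
Insert x = 9
New median = 17/2
Changed? yes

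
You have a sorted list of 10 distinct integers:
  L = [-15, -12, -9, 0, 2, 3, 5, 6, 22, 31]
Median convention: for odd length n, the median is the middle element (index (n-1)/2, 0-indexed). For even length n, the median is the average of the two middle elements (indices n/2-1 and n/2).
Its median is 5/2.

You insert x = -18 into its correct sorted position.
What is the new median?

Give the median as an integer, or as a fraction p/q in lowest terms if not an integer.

Answer: 2

Derivation:
Old list (sorted, length 10): [-15, -12, -9, 0, 2, 3, 5, 6, 22, 31]
Old median = 5/2
Insert x = -18
Old length even (10). Middle pair: indices 4,5 = 2,3.
New length odd (11). New median = single middle element.
x = -18: 0 elements are < x, 10 elements are > x.
New sorted list: [-18, -15, -12, -9, 0, 2, 3, 5, 6, 22, 31]
New median = 2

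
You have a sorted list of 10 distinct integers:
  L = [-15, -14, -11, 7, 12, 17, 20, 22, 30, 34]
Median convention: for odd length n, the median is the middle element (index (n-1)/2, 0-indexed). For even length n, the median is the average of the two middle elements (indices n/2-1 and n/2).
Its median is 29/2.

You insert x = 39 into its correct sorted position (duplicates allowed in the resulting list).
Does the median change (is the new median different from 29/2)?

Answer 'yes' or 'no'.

Old median = 29/2
Insert x = 39
New median = 17
Changed? yes

Answer: yes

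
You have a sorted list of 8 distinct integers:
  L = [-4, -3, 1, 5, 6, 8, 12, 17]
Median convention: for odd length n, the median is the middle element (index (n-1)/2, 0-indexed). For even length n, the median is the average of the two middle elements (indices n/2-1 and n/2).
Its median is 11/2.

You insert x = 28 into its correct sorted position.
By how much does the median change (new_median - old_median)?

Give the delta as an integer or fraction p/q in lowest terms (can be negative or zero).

Old median = 11/2
After inserting x = 28: new sorted = [-4, -3, 1, 5, 6, 8, 12, 17, 28]
New median = 6
Delta = 6 - 11/2 = 1/2

Answer: 1/2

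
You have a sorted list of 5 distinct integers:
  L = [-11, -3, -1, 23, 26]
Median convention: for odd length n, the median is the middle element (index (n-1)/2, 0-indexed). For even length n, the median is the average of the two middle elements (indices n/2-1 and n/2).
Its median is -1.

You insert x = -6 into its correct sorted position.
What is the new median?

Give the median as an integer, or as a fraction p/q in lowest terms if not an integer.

Answer: -2

Derivation:
Old list (sorted, length 5): [-11, -3, -1, 23, 26]
Old median = -1
Insert x = -6
Old length odd (5). Middle was index 2 = -1.
New length even (6). New median = avg of two middle elements.
x = -6: 1 elements are < x, 4 elements are > x.
New sorted list: [-11, -6, -3, -1, 23, 26]
New median = -2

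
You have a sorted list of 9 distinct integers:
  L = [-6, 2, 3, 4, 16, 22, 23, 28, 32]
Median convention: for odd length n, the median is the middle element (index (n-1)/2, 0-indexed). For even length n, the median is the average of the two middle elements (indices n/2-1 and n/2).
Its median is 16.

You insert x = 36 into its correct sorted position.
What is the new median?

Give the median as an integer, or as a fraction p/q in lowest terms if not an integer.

Answer: 19

Derivation:
Old list (sorted, length 9): [-6, 2, 3, 4, 16, 22, 23, 28, 32]
Old median = 16
Insert x = 36
Old length odd (9). Middle was index 4 = 16.
New length even (10). New median = avg of two middle elements.
x = 36: 9 elements are < x, 0 elements are > x.
New sorted list: [-6, 2, 3, 4, 16, 22, 23, 28, 32, 36]
New median = 19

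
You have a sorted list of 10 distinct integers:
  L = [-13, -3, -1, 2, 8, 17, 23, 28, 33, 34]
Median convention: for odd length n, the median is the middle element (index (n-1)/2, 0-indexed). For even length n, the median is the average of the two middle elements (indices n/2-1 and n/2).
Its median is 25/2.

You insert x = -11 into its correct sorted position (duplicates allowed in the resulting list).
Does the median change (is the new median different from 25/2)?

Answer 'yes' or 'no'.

Answer: yes

Derivation:
Old median = 25/2
Insert x = -11
New median = 8
Changed? yes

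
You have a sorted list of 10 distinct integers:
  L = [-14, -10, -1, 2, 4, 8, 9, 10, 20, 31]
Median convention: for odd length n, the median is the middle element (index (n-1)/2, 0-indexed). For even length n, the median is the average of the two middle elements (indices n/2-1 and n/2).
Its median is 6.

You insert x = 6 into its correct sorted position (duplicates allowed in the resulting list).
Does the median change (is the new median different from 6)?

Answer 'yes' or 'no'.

Old median = 6
Insert x = 6
New median = 6
Changed? no

Answer: no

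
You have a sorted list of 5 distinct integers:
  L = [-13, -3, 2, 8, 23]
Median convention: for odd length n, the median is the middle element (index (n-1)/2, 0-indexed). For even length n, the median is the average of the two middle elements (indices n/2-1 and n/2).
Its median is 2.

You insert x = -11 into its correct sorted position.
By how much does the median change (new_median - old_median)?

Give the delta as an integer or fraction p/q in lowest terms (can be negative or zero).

Old median = 2
After inserting x = -11: new sorted = [-13, -11, -3, 2, 8, 23]
New median = -1/2
Delta = -1/2 - 2 = -5/2

Answer: -5/2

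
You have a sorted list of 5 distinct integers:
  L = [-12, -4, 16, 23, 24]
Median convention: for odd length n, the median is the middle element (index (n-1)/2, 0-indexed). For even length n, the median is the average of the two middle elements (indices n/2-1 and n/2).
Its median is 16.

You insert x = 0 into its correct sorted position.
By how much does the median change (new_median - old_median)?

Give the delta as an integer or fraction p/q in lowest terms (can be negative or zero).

Old median = 16
After inserting x = 0: new sorted = [-12, -4, 0, 16, 23, 24]
New median = 8
Delta = 8 - 16 = -8

Answer: -8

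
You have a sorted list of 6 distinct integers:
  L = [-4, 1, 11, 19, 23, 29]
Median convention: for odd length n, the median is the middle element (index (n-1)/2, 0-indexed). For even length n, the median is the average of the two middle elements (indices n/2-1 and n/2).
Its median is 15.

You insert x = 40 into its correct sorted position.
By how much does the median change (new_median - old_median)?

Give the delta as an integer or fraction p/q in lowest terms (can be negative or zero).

Old median = 15
After inserting x = 40: new sorted = [-4, 1, 11, 19, 23, 29, 40]
New median = 19
Delta = 19 - 15 = 4

Answer: 4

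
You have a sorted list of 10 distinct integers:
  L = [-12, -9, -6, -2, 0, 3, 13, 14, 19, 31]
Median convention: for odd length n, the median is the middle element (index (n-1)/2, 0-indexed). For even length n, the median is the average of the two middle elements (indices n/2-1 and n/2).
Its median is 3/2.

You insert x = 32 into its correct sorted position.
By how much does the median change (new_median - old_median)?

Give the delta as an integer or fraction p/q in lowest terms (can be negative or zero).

Old median = 3/2
After inserting x = 32: new sorted = [-12, -9, -6, -2, 0, 3, 13, 14, 19, 31, 32]
New median = 3
Delta = 3 - 3/2 = 3/2

Answer: 3/2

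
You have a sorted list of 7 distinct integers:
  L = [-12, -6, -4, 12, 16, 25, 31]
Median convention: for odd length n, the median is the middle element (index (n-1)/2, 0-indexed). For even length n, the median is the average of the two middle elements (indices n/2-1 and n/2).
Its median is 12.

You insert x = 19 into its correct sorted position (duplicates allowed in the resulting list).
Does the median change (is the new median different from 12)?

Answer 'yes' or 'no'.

Answer: yes

Derivation:
Old median = 12
Insert x = 19
New median = 14
Changed? yes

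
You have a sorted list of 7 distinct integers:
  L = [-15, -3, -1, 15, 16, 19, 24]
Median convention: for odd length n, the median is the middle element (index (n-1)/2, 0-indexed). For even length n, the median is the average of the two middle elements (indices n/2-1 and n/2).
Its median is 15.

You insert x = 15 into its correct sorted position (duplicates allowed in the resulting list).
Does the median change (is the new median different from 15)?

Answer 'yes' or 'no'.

Answer: no

Derivation:
Old median = 15
Insert x = 15
New median = 15
Changed? no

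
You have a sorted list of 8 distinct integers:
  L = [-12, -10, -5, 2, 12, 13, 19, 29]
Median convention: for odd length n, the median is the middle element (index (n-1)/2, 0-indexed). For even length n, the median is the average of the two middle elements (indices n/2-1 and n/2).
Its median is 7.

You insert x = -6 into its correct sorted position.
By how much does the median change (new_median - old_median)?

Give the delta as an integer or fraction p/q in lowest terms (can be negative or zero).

Answer: -5

Derivation:
Old median = 7
After inserting x = -6: new sorted = [-12, -10, -6, -5, 2, 12, 13, 19, 29]
New median = 2
Delta = 2 - 7 = -5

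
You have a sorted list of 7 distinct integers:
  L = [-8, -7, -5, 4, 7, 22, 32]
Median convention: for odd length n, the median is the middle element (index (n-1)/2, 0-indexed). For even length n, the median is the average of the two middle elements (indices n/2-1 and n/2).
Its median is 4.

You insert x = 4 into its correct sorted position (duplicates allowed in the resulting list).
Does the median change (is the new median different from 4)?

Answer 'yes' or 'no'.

Old median = 4
Insert x = 4
New median = 4
Changed? no

Answer: no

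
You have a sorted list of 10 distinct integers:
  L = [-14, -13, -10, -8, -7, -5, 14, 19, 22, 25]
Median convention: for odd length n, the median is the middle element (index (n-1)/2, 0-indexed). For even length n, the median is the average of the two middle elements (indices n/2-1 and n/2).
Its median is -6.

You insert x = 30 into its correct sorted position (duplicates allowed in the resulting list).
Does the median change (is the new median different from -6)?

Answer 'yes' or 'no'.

Answer: yes

Derivation:
Old median = -6
Insert x = 30
New median = -5
Changed? yes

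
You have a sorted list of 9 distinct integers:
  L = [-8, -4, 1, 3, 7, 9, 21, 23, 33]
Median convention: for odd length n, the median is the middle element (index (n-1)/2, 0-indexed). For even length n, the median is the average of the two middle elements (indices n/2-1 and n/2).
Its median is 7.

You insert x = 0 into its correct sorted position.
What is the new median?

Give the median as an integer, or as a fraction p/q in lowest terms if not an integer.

Old list (sorted, length 9): [-8, -4, 1, 3, 7, 9, 21, 23, 33]
Old median = 7
Insert x = 0
Old length odd (9). Middle was index 4 = 7.
New length even (10). New median = avg of two middle elements.
x = 0: 2 elements are < x, 7 elements are > x.
New sorted list: [-8, -4, 0, 1, 3, 7, 9, 21, 23, 33]
New median = 5

Answer: 5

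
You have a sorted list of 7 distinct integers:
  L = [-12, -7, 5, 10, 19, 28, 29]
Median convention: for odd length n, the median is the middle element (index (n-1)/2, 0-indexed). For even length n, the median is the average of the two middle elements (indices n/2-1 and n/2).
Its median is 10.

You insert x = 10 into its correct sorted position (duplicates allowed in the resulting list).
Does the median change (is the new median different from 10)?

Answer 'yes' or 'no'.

Old median = 10
Insert x = 10
New median = 10
Changed? no

Answer: no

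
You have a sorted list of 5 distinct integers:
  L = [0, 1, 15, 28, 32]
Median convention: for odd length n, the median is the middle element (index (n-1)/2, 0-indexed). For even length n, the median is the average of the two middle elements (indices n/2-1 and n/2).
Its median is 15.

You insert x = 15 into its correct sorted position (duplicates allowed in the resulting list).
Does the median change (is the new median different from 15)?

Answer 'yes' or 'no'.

Old median = 15
Insert x = 15
New median = 15
Changed? no

Answer: no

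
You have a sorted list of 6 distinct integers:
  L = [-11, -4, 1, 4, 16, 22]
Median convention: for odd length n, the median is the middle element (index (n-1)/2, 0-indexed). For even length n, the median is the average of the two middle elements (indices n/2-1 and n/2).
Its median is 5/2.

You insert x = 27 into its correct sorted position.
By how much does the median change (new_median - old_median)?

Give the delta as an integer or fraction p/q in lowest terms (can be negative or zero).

Answer: 3/2

Derivation:
Old median = 5/2
After inserting x = 27: new sorted = [-11, -4, 1, 4, 16, 22, 27]
New median = 4
Delta = 4 - 5/2 = 3/2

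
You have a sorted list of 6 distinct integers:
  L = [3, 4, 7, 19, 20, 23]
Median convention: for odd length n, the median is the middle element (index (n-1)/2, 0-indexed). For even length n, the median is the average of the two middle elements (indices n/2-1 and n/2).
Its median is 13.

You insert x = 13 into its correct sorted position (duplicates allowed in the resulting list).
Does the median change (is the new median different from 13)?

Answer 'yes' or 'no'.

Old median = 13
Insert x = 13
New median = 13
Changed? no

Answer: no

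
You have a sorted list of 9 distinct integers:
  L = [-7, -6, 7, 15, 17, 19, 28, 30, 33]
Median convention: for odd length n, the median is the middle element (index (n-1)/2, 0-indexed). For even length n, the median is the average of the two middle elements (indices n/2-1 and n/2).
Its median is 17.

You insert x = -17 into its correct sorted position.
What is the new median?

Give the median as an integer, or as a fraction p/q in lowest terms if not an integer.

Answer: 16

Derivation:
Old list (sorted, length 9): [-7, -6, 7, 15, 17, 19, 28, 30, 33]
Old median = 17
Insert x = -17
Old length odd (9). Middle was index 4 = 17.
New length even (10). New median = avg of two middle elements.
x = -17: 0 elements are < x, 9 elements are > x.
New sorted list: [-17, -7, -6, 7, 15, 17, 19, 28, 30, 33]
New median = 16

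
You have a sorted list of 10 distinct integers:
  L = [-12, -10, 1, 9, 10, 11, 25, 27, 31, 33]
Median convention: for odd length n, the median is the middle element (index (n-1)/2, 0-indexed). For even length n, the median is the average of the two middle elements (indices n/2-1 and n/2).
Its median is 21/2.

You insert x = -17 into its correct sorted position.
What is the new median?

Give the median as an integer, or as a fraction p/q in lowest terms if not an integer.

Answer: 10

Derivation:
Old list (sorted, length 10): [-12, -10, 1, 9, 10, 11, 25, 27, 31, 33]
Old median = 21/2
Insert x = -17
Old length even (10). Middle pair: indices 4,5 = 10,11.
New length odd (11). New median = single middle element.
x = -17: 0 elements are < x, 10 elements are > x.
New sorted list: [-17, -12, -10, 1, 9, 10, 11, 25, 27, 31, 33]
New median = 10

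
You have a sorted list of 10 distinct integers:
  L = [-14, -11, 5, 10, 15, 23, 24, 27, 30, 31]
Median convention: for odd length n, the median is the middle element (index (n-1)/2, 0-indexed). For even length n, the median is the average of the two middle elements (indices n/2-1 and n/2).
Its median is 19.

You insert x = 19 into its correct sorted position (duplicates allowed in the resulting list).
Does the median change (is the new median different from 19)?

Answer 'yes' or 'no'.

Old median = 19
Insert x = 19
New median = 19
Changed? no

Answer: no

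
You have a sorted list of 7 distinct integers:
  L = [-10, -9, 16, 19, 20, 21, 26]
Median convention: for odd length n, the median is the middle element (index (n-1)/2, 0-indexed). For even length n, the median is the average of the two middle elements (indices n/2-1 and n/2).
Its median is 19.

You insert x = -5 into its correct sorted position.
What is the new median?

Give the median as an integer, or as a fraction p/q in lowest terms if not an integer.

Old list (sorted, length 7): [-10, -9, 16, 19, 20, 21, 26]
Old median = 19
Insert x = -5
Old length odd (7). Middle was index 3 = 19.
New length even (8). New median = avg of two middle elements.
x = -5: 2 elements are < x, 5 elements are > x.
New sorted list: [-10, -9, -5, 16, 19, 20, 21, 26]
New median = 35/2

Answer: 35/2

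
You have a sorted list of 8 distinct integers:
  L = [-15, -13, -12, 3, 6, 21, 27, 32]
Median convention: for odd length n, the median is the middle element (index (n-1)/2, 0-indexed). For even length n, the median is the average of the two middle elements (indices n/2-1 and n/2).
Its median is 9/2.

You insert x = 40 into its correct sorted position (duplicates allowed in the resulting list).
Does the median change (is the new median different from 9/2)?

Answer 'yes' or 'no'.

Answer: yes

Derivation:
Old median = 9/2
Insert x = 40
New median = 6
Changed? yes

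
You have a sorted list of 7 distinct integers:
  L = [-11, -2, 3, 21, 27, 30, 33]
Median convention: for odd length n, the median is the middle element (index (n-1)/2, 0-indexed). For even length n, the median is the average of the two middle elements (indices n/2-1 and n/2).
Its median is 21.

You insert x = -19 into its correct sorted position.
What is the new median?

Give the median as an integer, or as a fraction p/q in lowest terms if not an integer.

Answer: 12

Derivation:
Old list (sorted, length 7): [-11, -2, 3, 21, 27, 30, 33]
Old median = 21
Insert x = -19
Old length odd (7). Middle was index 3 = 21.
New length even (8). New median = avg of two middle elements.
x = -19: 0 elements are < x, 7 elements are > x.
New sorted list: [-19, -11, -2, 3, 21, 27, 30, 33]
New median = 12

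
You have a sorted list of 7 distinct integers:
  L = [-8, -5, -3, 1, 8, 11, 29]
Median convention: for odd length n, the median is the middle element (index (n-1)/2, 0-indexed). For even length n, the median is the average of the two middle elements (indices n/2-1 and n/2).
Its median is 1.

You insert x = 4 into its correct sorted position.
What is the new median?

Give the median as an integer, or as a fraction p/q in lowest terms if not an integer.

Answer: 5/2

Derivation:
Old list (sorted, length 7): [-8, -5, -3, 1, 8, 11, 29]
Old median = 1
Insert x = 4
Old length odd (7). Middle was index 3 = 1.
New length even (8). New median = avg of two middle elements.
x = 4: 4 elements are < x, 3 elements are > x.
New sorted list: [-8, -5, -3, 1, 4, 8, 11, 29]
New median = 5/2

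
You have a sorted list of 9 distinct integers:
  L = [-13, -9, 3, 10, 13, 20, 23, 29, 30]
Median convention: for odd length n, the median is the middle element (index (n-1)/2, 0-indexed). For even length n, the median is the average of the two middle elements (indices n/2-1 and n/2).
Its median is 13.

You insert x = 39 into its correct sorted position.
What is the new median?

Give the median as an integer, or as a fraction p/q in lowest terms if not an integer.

Answer: 33/2

Derivation:
Old list (sorted, length 9): [-13, -9, 3, 10, 13, 20, 23, 29, 30]
Old median = 13
Insert x = 39
Old length odd (9). Middle was index 4 = 13.
New length even (10). New median = avg of two middle elements.
x = 39: 9 elements are < x, 0 elements are > x.
New sorted list: [-13, -9, 3, 10, 13, 20, 23, 29, 30, 39]
New median = 33/2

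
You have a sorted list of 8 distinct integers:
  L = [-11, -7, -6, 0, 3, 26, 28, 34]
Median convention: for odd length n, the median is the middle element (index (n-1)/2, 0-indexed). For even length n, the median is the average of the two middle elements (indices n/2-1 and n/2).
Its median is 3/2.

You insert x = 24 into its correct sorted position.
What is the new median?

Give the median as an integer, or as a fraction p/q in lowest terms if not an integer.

Answer: 3

Derivation:
Old list (sorted, length 8): [-11, -7, -6, 0, 3, 26, 28, 34]
Old median = 3/2
Insert x = 24
Old length even (8). Middle pair: indices 3,4 = 0,3.
New length odd (9). New median = single middle element.
x = 24: 5 elements are < x, 3 elements are > x.
New sorted list: [-11, -7, -6, 0, 3, 24, 26, 28, 34]
New median = 3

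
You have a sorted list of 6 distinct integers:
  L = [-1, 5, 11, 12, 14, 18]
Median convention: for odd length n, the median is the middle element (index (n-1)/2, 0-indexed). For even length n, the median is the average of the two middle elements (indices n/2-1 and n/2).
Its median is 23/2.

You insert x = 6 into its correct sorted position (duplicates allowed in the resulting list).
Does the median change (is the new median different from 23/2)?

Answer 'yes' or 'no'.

Answer: yes

Derivation:
Old median = 23/2
Insert x = 6
New median = 11
Changed? yes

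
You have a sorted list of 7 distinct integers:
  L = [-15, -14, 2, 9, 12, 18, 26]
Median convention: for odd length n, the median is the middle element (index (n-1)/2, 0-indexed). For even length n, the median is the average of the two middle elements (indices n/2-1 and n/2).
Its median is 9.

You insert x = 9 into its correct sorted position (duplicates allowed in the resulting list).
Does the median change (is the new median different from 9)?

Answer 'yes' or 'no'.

Answer: no

Derivation:
Old median = 9
Insert x = 9
New median = 9
Changed? no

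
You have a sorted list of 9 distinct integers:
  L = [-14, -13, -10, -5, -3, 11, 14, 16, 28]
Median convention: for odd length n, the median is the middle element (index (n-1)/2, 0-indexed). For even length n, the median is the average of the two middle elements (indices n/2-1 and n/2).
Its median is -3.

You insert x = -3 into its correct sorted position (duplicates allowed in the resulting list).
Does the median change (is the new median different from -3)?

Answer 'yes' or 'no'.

Old median = -3
Insert x = -3
New median = -3
Changed? no

Answer: no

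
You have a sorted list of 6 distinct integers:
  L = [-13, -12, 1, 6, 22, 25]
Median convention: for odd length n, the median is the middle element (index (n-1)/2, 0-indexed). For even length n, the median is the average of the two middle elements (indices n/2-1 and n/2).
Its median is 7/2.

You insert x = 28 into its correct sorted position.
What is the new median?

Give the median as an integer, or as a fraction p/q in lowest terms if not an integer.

Old list (sorted, length 6): [-13, -12, 1, 6, 22, 25]
Old median = 7/2
Insert x = 28
Old length even (6). Middle pair: indices 2,3 = 1,6.
New length odd (7). New median = single middle element.
x = 28: 6 elements are < x, 0 elements are > x.
New sorted list: [-13, -12, 1, 6, 22, 25, 28]
New median = 6

Answer: 6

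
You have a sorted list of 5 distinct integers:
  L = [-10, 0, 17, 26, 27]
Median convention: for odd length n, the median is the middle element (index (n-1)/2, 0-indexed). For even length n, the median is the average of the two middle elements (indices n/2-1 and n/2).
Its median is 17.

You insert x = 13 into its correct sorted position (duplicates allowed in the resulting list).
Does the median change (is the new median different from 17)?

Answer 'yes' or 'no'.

Old median = 17
Insert x = 13
New median = 15
Changed? yes

Answer: yes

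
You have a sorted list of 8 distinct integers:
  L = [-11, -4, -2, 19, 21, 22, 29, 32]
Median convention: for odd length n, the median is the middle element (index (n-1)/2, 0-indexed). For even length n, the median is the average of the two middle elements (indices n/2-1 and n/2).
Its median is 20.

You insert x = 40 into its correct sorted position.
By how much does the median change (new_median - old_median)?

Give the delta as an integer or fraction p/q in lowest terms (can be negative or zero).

Old median = 20
After inserting x = 40: new sorted = [-11, -4, -2, 19, 21, 22, 29, 32, 40]
New median = 21
Delta = 21 - 20 = 1

Answer: 1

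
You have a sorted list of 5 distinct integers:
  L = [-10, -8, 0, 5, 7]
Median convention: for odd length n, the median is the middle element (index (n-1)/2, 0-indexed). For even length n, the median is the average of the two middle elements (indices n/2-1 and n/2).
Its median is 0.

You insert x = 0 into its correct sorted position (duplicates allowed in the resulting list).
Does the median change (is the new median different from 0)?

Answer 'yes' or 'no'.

Old median = 0
Insert x = 0
New median = 0
Changed? no

Answer: no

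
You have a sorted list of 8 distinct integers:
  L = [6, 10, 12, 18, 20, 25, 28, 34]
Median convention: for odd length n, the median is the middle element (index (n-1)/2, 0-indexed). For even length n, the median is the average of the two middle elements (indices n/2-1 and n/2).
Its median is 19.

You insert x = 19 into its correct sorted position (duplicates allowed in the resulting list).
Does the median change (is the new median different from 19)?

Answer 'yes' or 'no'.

Old median = 19
Insert x = 19
New median = 19
Changed? no

Answer: no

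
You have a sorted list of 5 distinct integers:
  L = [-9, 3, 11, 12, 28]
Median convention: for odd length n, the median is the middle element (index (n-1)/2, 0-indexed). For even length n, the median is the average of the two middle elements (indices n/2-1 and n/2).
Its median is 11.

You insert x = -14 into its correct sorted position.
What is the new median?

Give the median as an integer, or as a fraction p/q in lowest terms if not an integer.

Old list (sorted, length 5): [-9, 3, 11, 12, 28]
Old median = 11
Insert x = -14
Old length odd (5). Middle was index 2 = 11.
New length even (6). New median = avg of two middle elements.
x = -14: 0 elements are < x, 5 elements are > x.
New sorted list: [-14, -9, 3, 11, 12, 28]
New median = 7

Answer: 7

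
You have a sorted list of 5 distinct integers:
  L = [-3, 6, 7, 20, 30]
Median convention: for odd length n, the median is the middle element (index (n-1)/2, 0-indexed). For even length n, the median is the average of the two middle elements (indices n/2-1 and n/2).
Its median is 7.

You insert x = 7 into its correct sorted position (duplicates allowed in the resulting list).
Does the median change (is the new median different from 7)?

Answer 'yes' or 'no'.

Old median = 7
Insert x = 7
New median = 7
Changed? no

Answer: no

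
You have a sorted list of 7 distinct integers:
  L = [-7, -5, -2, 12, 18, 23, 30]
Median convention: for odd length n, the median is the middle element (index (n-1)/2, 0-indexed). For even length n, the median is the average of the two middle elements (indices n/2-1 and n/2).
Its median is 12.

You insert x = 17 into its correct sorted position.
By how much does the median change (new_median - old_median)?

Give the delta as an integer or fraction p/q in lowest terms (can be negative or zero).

Old median = 12
After inserting x = 17: new sorted = [-7, -5, -2, 12, 17, 18, 23, 30]
New median = 29/2
Delta = 29/2 - 12 = 5/2

Answer: 5/2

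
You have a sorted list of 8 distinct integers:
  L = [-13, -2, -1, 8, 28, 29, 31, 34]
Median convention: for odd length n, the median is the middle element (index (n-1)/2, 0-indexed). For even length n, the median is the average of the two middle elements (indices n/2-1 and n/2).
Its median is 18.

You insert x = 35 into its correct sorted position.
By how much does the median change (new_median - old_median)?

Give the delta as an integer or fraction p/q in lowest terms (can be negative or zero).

Old median = 18
After inserting x = 35: new sorted = [-13, -2, -1, 8, 28, 29, 31, 34, 35]
New median = 28
Delta = 28 - 18 = 10

Answer: 10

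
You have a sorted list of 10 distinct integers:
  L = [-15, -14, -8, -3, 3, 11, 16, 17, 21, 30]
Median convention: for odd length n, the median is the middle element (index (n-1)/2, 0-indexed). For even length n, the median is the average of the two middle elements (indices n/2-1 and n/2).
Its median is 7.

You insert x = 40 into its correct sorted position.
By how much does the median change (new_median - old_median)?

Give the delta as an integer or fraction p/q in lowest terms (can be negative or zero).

Old median = 7
After inserting x = 40: new sorted = [-15, -14, -8, -3, 3, 11, 16, 17, 21, 30, 40]
New median = 11
Delta = 11 - 7 = 4

Answer: 4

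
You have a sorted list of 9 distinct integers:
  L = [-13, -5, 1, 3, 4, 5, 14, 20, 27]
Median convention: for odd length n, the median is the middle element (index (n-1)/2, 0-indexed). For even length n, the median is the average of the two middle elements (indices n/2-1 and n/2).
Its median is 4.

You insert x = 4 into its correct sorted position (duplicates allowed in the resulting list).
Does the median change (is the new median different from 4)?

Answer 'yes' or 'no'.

Answer: no

Derivation:
Old median = 4
Insert x = 4
New median = 4
Changed? no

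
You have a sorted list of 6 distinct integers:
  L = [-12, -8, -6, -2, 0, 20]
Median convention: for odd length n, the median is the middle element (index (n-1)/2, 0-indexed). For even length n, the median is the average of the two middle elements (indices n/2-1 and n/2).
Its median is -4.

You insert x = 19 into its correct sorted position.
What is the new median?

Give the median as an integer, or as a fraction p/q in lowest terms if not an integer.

Answer: -2

Derivation:
Old list (sorted, length 6): [-12, -8, -6, -2, 0, 20]
Old median = -4
Insert x = 19
Old length even (6). Middle pair: indices 2,3 = -6,-2.
New length odd (7). New median = single middle element.
x = 19: 5 elements are < x, 1 elements are > x.
New sorted list: [-12, -8, -6, -2, 0, 19, 20]
New median = -2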